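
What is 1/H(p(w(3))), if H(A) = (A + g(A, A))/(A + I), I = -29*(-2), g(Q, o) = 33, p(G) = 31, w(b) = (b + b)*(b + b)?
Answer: 89/64 ≈ 1.3906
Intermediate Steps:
w(b) = 4*b² (w(b) = (2*b)*(2*b) = 4*b²)
I = 58
H(A) = (33 + A)/(58 + A) (H(A) = (A + 33)/(A + 58) = (33 + A)/(58 + A))
1/H(p(w(3))) = 1/((33 + 31)/(58 + 31)) = 1/(64/89) = 89/64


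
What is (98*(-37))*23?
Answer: -83398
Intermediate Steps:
(98*(-37))*23 = -3626*23 = -83398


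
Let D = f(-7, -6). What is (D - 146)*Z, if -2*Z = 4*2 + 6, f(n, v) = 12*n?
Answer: 1610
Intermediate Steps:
D = -84 (D = 12*(-7) = -84)
Z = -7 (Z = -(4*2 + 6)/2 = -(8 + 6)/2 = -½*14 = -7)
(D - 146)*Z = (-84 - 146)*(-7) = -230*(-7) = 1610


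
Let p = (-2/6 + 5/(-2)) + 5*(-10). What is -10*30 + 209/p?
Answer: -96354/317 ≈ -303.96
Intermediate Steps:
p = -317/6 (p = (-2*⅙ + 5*(-½)) - 50 = (-⅓ - 5/2) - 50 = -17/6 - 50 = -317/6 ≈ -52.833)
-10*30 + 209/p = -10*30 + 209/(-317/6) = -300 + 209*(-6/317) = -300 - 1254/317 = -96354/317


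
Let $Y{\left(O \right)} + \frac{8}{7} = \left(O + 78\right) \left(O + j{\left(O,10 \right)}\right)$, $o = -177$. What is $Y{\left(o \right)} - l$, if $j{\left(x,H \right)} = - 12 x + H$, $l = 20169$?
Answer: $- \frac{1497392}{7} \approx -2.1391 \cdot 10^{5}$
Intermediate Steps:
$j{\left(x,H \right)} = H - 12 x$
$Y{\left(O \right)} = - \frac{8}{7} + \left(10 - 11 O\right) \left(78 + O\right)$ ($Y{\left(O \right)} = - \frac{8}{7} + \left(O + 78\right) \left(O - \left(-10 + 12 O\right)\right) = - \frac{8}{7} + \left(78 + O\right) \left(10 - 11 O\right) = - \frac{8}{7} + \left(10 - 11 O\right) \left(78 + O\right)$)
$Y{\left(o \right)} - l = \left(\frac{5452}{7} - -150096 - 11 \left(-177\right)^{2}\right) - 20169 = \left(\frac{5452}{7} + 150096 - 344619\right) - 20169 = - \frac{1356209}{7} - 20169 = - \frac{1497392}{7}$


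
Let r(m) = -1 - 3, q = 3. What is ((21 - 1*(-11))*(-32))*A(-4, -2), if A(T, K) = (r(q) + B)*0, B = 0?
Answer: 0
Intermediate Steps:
r(m) = -4
A(T, K) = 0 (A(T, K) = (-4 + 0)*0 = -4*0 = 0)
((21 - 1*(-11))*(-32))*A(-4, -2) = ((21 - 1*(-11))*(-32))*0 = ((21 + 11)*(-32))*0 = (32*(-32))*0 = -1024*0 = 0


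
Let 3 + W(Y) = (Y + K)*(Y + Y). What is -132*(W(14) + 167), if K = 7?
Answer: -99264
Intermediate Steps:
W(Y) = -3 + 2*Y*(7 + Y) (W(Y) = -3 + (Y + 7)*(Y + Y) = -3 + (7 + Y)*(2*Y) = -3 + 2*Y*(7 + Y))
-132*(W(14) + 167) = -132*((-3 + 2*14² + 14*14) + 167) = -132*((-3 + 2*196 + 196) + 167) = -132*((-3 + 392 + 196) + 167) = -132*(585 + 167) = -132*752 = -99264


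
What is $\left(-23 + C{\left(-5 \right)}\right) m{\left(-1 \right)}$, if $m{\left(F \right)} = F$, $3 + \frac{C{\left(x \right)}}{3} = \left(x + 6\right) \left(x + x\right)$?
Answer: $62$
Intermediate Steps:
$C{\left(x \right)} = -9 + 6 x \left(6 + x\right)$ ($C{\left(x \right)} = -9 + 3 \left(x + 6\right) \left(x + x\right) = -9 + 3 \left(6 + x\right) 2 x = -9 + 3 \cdot 2 x \left(6 + x\right) = -9 + 6 x \left(6 + x\right)$)
$\left(-23 + C{\left(-5 \right)}\right) m{\left(-1 \right)} = \left(-23 + \left(-9 + 6 \left(-5\right)^{2} + 36 \left(-5\right)\right)\right) \left(-1\right) = \left(-23 - 39\right) \left(-1\right) = \left(-62\right) \left(-1\right) = 62$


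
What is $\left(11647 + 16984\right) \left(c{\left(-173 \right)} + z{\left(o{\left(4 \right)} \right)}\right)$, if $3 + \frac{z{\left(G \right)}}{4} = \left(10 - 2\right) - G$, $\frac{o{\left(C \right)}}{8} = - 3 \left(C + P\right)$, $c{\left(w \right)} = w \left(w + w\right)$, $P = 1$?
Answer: $1728109898$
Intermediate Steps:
$c{\left(w \right)} = 2 w^{2}$ ($c{\left(w \right)} = w 2 w = 2 w^{2}$)
$o{\left(C \right)} = -24 - 24 C$ ($o{\left(C \right)} = 8 \left(- 3 \left(C + 1\right)\right) = 8 \left(- 3 \left(1 + C\right)\right) = 8 \left(-3 - 3 C\right) = -24 - 24 C$)
$z{\left(G \right)} = 20 - 4 G$ ($z{\left(G \right)} = -12 + 4 \left(\left(10 - 2\right) - G\right) = -12 + 4 \left(8 - G\right) = -12 - \left(-32 + 4 G\right) = 20 - 4 G$)
$\left(11647 + 16984\right) \left(c{\left(-173 \right)} + z{\left(o{\left(4 \right)} \right)}\right) = \left(11647 + 16984\right) \left(2 \left(-173\right)^{2} - \left(-20 + 4 \left(-24 - 96\right)\right)\right) = 28631 \left(2 \cdot 29929 - \left(-20 + 4 \left(-24 - 96\right)\right)\right) = 28631 \left(59858 + \left(20 - -480\right)\right) = 28631 \left(59858 + \left(20 + 480\right)\right) = 28631 \left(59858 + 500\right) = 28631 \cdot 60358 = 1728109898$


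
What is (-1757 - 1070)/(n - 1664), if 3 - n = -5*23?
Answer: 2827/1546 ≈ 1.8286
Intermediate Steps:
n = 118 (n = 3 - (-5)*23 = 3 - 1*(-115) = 3 + 115 = 118)
(-1757 - 1070)/(n - 1664) = (-1757 - 1070)/(118 - 1664) = -2827/(-1546) = -2827*(-1/1546) = 2827/1546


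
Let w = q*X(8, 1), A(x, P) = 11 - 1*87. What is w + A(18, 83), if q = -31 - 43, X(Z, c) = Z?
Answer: -668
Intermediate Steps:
q = -74
A(x, P) = -76 (A(x, P) = 11 - 87 = -76)
w = -592 (w = -74*8 = -592)
w + A(18, 83) = -592 - 76 = -668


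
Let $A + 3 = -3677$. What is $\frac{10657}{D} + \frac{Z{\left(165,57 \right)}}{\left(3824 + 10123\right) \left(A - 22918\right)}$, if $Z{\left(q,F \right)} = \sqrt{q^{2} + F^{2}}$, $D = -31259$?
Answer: $- \frac{10657}{31259} - \frac{\sqrt{3386}}{123654102} \approx -0.34093$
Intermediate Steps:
$A = -3680$ ($A = -3 - 3677 = -3680$)
$Z{\left(q,F \right)} = \sqrt{F^{2} + q^{2}}$
$\frac{10657}{D} + \frac{Z{\left(165,57 \right)}}{\left(3824 + 10123\right) \left(A - 22918\right)} = \frac{10657}{-31259} + \frac{\sqrt{57^{2} + 165^{2}}}{\left(3824 + 10123\right) \left(-3680 - 22918\right)} = 10657 \left(- \frac{1}{31259}\right) + \frac{\sqrt{3249 + 27225}}{13947 \left(-26598\right)} = - \frac{10657}{31259} + \frac{\sqrt{30474}}{-370962306} = - \frac{10657}{31259} + 3 \sqrt{3386} \left(- \frac{1}{370962306}\right) = - \frac{10657}{31259} - \frac{\sqrt{3386}}{123654102}$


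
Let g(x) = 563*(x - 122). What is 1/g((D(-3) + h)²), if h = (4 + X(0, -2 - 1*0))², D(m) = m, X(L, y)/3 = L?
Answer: 1/26461 ≈ 3.7791e-5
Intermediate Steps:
X(L, y) = 3*L
h = 16 (h = (4 + 3*0)² = (4 + 0)² = 4² = 16)
g(x) = -68686 + 563*x (g(x) = 563*(-122 + x) = -68686 + 563*x)
1/g((D(-3) + h)²) = 1/(-68686 + 563*(-3 + 16)²) = 1/(-68686 + 563*13²) = 1/(-68686 + 563*169) = 1/(-68686 + 95147) = 1/26461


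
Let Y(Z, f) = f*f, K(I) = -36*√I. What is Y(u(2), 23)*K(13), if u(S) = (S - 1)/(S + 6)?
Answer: -19044*√13 ≈ -68664.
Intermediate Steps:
u(S) = (-1 + S)/(6 + S)
Y(Z, f) = f²
Y(u(2), 23)*K(13) = 23²*(-36*√13) = 529*(-36*√13) = -19044*√13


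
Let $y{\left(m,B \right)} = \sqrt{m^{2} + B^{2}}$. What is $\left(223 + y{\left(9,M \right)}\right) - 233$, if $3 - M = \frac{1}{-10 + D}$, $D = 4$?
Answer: $-10 + \frac{\sqrt{3277}}{6} \approx -0.45915$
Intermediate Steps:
$M = \frac{19}{6}$ ($M = 3 - \frac{1}{-10 + 4} = 3 - \frac{1}{-6} = 3 - - \frac{1}{6} = 3 + \frac{1}{6} = \frac{19}{6} \approx 3.1667$)
$y{\left(m,B \right)} = \sqrt{B^{2} + m^{2}}$
$\left(223 + y{\left(9,M \right)}\right) - 233 = \left(223 + \sqrt{\left(\frac{19}{6}\right)^{2} + 9^{2}}\right) - 233 = \left(223 + \sqrt{\frac{361}{36} + 81}\right) - 233 = \left(223 + \sqrt{\frac{3277}{36}}\right) - 233 = \left(223 + \frac{\sqrt{3277}}{6}\right) - 233 = -10 + \frac{\sqrt{3277}}{6}$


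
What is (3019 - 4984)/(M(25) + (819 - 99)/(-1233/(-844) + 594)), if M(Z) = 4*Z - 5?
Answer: -7315171/358161 ≈ -20.424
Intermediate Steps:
M(Z) = -5 + 4*Z
(3019 - 4984)/(M(25) + (819 - 99)/(-1233/(-844) + 594)) = (3019 - 4984)/((-5 + 4*25) + (819 - 99)/(-1233/(-844) + 594)) = -1965/((-5 + 100) + 720/(-1233*(-1/844) + 594)) = -1965/(95 + 720/(1233/844 + 594)) = -1965/(95 + 720/(502569/844)) = -1965/(95 + 720*(844/502569)) = -1965/(95 + 67520/55841) = -1965/5372415/55841 = -1965*55841/5372415 = -7315171/358161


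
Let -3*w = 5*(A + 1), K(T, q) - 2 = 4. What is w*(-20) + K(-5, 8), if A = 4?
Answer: 518/3 ≈ 172.67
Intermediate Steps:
K(T, q) = 6 (K(T, q) = 2 + 4 = 6)
w = -25/3 (w = -5*(4 + 1)/3 = -5*5/3 = -⅓*25 = -25/3 ≈ -8.3333)
w*(-20) + K(-5, 8) = -25/3*(-20) + 6 = 500/3 + 6 = 518/3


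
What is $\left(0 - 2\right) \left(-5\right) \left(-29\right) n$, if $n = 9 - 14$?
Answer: $1450$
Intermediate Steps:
$n = -5$ ($n = 9 - 14 = -5$)
$\left(0 - 2\right) \left(-5\right) \left(-29\right) n = \left(0 - 2\right) \left(-5\right) \left(-29\right) \left(-5\right) = \left(-2\right) \left(-5\right) \left(-29\right) \left(-5\right) = 10 \left(-29\right) \left(-5\right) = \left(-290\right) \left(-5\right) = 1450$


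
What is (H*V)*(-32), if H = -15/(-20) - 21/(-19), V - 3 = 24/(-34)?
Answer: -43992/323 ≈ -136.20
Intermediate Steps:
V = 39/17 (V = 3 + 24/(-34) = 3 + 24*(-1/34) = 3 - 12/17 = 39/17 ≈ 2.2941)
H = 141/76 (H = -15*(-1/20) - 21*(-1/19) = ¾ + 21/19 = 141/76 ≈ 1.8553)
(H*V)*(-32) = ((141/76)*(39/17))*(-32) = (5499/1292)*(-32) = -43992/323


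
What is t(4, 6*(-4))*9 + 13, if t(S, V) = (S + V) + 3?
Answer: -140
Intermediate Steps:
t(S, V) = 3 + S + V
t(4, 6*(-4))*9 + 13 = (3 + 4 + 6*(-4))*9 + 13 = (3 + 4 - 24)*9 + 13 = -17*9 + 13 = -153 + 13 = -140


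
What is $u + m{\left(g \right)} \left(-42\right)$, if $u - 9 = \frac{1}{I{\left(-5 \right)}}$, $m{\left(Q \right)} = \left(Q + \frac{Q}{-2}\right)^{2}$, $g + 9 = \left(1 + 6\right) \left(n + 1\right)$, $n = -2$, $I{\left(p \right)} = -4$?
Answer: $- \frac{10717}{4} \approx -2679.3$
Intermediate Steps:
$g = -16$ ($g = -9 + \left(1 + 6\right) \left(-2 + 1\right) = -9 + 7 \left(-1\right) = -9 - 7 = -16$)
$m{\left(Q \right)} = \frac{Q^{2}}{4}$ ($m{\left(Q \right)} = \left(Q + Q \left(- \frac{1}{2}\right)\right)^{2} = \left(Q - \frac{Q}{2}\right)^{2} = \left(\frac{Q}{2}\right)^{2} = \frac{Q^{2}}{4}$)
$u = \frac{35}{4}$ ($u = 9 + \frac{1}{-4} = 9 - \frac{1}{4} = \frac{35}{4} \approx 8.75$)
$u + m{\left(g \right)} \left(-42\right) = \frac{35}{4} + \frac{\left(-16\right)^{2}}{4} \left(-42\right) = \frac{35}{4} + \frac{1}{4} \cdot 256 \left(-42\right) = \frac{35}{4} + 64 \left(-42\right) = \frac{35}{4} - 2688 = - \frac{10717}{4}$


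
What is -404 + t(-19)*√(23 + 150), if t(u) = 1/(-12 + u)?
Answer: -404 - √173/31 ≈ -404.42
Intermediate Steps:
-404 + t(-19)*√(23 + 150) = -404 + √(23 + 150)/(-12 - 19) = -404 + √173/(-31) = -404 - √173/31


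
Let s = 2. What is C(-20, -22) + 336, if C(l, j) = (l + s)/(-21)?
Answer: 2358/7 ≈ 336.86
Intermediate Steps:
C(l, j) = -2/21 - l/21 (C(l, j) = (l + 2)/(-21) = (2 + l)*(-1/21) = -2/21 - l/21)
C(-20, -22) + 336 = (-2/21 - 1/21*(-20)) + 336 = (-2/21 + 20/21) + 336 = 6/7 + 336 = 2358/7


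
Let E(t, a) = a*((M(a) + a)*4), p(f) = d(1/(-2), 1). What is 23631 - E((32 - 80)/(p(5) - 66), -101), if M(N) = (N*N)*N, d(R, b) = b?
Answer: -416258777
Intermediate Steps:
p(f) = 1
M(N) = N³ (M(N) = N²*N = N³)
E(t, a) = a*(4*a + 4*a³) (E(t, a) = a*((a³ + a)*4) = a*((a + a³)*4) = a*(4*a + 4*a³))
23631 - E((32 - 80)/(p(5) - 66), -101) = 23631 - 4*(-101)²*(1 + (-101)²) = 23631 - 4*10201*(1 + 10201) = 23631 - 4*10201*10202 = 23631 - 1*416282408 = 23631 - 416282408 = -416258777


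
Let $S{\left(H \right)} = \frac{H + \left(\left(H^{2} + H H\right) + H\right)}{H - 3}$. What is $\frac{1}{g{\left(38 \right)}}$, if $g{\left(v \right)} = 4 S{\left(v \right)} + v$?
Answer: $\frac{35}{13186} \approx 0.0026543$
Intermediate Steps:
$S{\left(H \right)} = \frac{2 H + 2 H^{2}}{-3 + H}$ ($S{\left(H \right)} = \frac{H + \left(\left(H^{2} + H^{2}\right) + H\right)}{-3 + H} = \frac{H + \left(2 H^{2} + H\right)}{-3 + H} = \frac{H + \left(H + 2 H^{2}\right)}{-3 + H} = \frac{2 H + 2 H^{2}}{-3 + H}$)
$g{\left(v \right)} = v + \frac{8 v \left(1 + v\right)}{-3 + v}$ ($g{\left(v \right)} = 4 \frac{2 v \left(1 + v\right)}{-3 + v} + v = \frac{8 v \left(1 + v\right)}{-3 + v} + v = v + \frac{8 v \left(1 + v\right)}{-3 + v}$)
$\frac{1}{g{\left(38 \right)}} = \frac{1}{38 \frac{1}{-3 + 38} \left(5 + 9 \cdot 38\right)} = \frac{1}{38 \cdot \frac{1}{35} \left(5 + 342\right)} = \frac{1}{38 \cdot \frac{1}{35} \cdot 347} = \frac{1}{\frac{13186}{35}} = \frac{35}{13186}$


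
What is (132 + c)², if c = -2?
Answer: 16900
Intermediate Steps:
(132 + c)² = (132 - 2)² = 130² = 16900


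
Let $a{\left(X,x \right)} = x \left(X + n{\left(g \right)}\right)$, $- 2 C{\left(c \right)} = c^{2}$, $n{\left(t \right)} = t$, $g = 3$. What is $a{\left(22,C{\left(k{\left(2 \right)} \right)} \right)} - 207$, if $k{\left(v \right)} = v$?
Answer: $-257$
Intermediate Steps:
$C{\left(c \right)} = - \frac{c^{2}}{2}$
$a{\left(X,x \right)} = x \left(3 + X\right)$ ($a{\left(X,x \right)} = x \left(X + 3\right) = x \left(3 + X\right)$)
$a{\left(22,C{\left(k{\left(2 \right)} \right)} \right)} - 207 = - \frac{2^{2}}{2} \left(3 + 22\right) - 207 = \left(- \frac{1}{2}\right) 4 \cdot 25 - 207 = \left(-2\right) 25 - 207 = -50 - 207 = -257$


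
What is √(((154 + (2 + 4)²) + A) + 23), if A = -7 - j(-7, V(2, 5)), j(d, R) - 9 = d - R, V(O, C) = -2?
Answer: √202 ≈ 14.213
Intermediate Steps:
j(d, R) = 9 + d - R (j(d, R) = 9 + (d - R) = 9 + d - R)
A = -11 (A = -7 - (9 - 7 - 1*(-2)) = -7 - (9 - 7 + 2) = -7 - 1*4 = -7 - 4 = -11)
√(((154 + (2 + 4)²) + A) + 23) = √(((154 + (2 + 4)²) - 11) + 23) = √(((154 + 6²) - 11) + 23) = √(((154 + 36) - 11) + 23) = √((190 - 11) + 23) = √(179 + 23) = √202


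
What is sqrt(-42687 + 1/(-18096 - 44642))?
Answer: I*sqrt(168018450025166)/62738 ≈ 206.61*I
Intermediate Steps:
sqrt(-42687 + 1/(-18096 - 44642)) = sqrt(-42687 + 1/(-62738)) = sqrt(-42687 - 1/62738) = sqrt(-2678097007/62738) = I*sqrt(168018450025166)/62738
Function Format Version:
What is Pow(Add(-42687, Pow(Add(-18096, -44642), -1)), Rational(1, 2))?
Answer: Mul(Rational(1, 62738), I, Pow(168018450025166, Rational(1, 2))) ≈ Mul(206.61, I)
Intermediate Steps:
Pow(Add(-42687, Pow(Add(-18096, -44642), -1)), Rational(1, 2)) = Pow(Add(-42687, Pow(-62738, -1)), Rational(1, 2)) = Pow(Add(-42687, Rational(-1, 62738)), Rational(1, 2)) = Pow(Rational(-2678097007, 62738), Rational(1, 2)) = Mul(Rational(1, 62738), I, Pow(168018450025166, Rational(1, 2)))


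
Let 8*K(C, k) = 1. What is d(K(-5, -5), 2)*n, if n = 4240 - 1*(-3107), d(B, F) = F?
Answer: 14694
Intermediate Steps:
K(C, k) = ⅛ (K(C, k) = (⅛)*1 = ⅛)
n = 7347 (n = 4240 + 3107 = 7347)
d(K(-5, -5), 2)*n = 2*7347 = 14694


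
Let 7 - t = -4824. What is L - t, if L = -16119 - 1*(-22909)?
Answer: 1959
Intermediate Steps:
L = 6790 (L = -16119 + 22909 = 6790)
t = 4831 (t = 7 - 1*(-4824) = 7 + 4824 = 4831)
L - t = 6790 - 1*4831 = 6790 - 4831 = 1959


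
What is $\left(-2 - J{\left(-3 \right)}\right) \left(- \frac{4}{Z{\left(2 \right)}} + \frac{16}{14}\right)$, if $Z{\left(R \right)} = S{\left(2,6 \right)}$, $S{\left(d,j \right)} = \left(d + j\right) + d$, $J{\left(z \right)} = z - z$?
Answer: $- \frac{52}{35} \approx -1.4857$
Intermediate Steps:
$J{\left(z \right)} = 0$
$S{\left(d,j \right)} = j + 2 d$
$Z{\left(R \right)} = 10$ ($Z{\left(R \right)} = 6 + 2 \cdot 2 = 6 + 4 = 10$)
$\left(-2 - J{\left(-3 \right)}\right) \left(- \frac{4}{Z{\left(2 \right)}} + \frac{16}{14}\right) = \left(-2 - 0\right) \left(- \frac{4}{10} + \frac{16}{14}\right) = \left(-2 + 0\right) \left(\left(-4\right) \frac{1}{10} + 16 \cdot \frac{1}{14}\right) = - 2 \left(- \frac{2}{5} + \frac{8}{7}\right) = \left(-2\right) \frac{26}{35} = - \frac{52}{35}$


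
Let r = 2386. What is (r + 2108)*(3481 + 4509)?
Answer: 35907060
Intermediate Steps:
(r + 2108)*(3481 + 4509) = (2386 + 2108)*(3481 + 4509) = 4494*7990 = 35907060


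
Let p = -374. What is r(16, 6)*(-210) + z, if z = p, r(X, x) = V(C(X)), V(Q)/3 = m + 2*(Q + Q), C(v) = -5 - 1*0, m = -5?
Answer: 15376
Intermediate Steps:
C(v) = -5 (C(v) = -5 + 0 = -5)
V(Q) = -15 + 12*Q (V(Q) = 3*(-5 + 2*(Q + Q)) = 3*(-5 + 2*(2*Q)) = 3*(-5 + 4*Q) = -15 + 12*Q)
r(X, x) = -75 (r(X, x) = -15 + 12*(-5) = -15 - 60 = -75)
z = -374
r(16, 6)*(-210) + z = -75*(-210) - 374 = 15750 - 374 = 15376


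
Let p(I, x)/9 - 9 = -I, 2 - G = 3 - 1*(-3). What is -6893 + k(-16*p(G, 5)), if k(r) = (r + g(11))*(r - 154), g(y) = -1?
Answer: 3787805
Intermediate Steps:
G = -4 (G = 2 - (3 - 1*(-3)) = 2 - (3 + 3) = 2 - 1*6 = 2 - 6 = -4)
p(I, x) = 81 - 9*I (p(I, x) = 81 + 9*(-I) = 81 - 9*I)
k(r) = (-1 + r)*(-154 + r) (k(r) = (r - 1)*(r - 154) = (-1 + r)*(-154 + r))
-6893 + k(-16*p(G, 5)) = -6893 + (154 + (-16*(81 - 9*(-4)))**2 - (-2480)*(81 - 9*(-4))) = -6893 + (154 + (-16*(81 + 36))**2 - (-2480)*(81 + 36)) = -6893 + (154 + (-16*117)**2 - (-2480)*117) = -6893 + (154 + (-1872)**2 - 155*(-1872)) = -6893 + (154 + 3504384 + 290160) = -6893 + 3794698 = 3787805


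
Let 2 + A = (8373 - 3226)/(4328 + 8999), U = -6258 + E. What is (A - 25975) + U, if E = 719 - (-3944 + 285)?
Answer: -371245092/13327 ≈ -27857.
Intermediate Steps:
E = 4378 (E = 719 - 1*(-3659) = 719 + 3659 = 4378)
U = -1880 (U = -6258 + 4378 = -1880)
A = -21507/13327 (A = -2 + (8373 - 3226)/(4328 + 8999) = -2 + 5147/13327 = -21507/13327 ≈ -1.6138)
(A - 25975) + U = (-21507/13327 - 25975) - 1880 = -346190332/13327 - 1880 = -371245092/13327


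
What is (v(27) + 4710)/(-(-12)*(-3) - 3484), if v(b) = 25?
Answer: -947/704 ≈ -1.3452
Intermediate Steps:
(v(27) + 4710)/(-(-12)*(-3) - 3484) = (25 + 4710)/(-(-12)*(-3) - 3484) = 4735/(-12*3 - 3484) = 4735/(-36 - 3484) = 4735/(-3520) = 4735*(-1/3520) = -947/704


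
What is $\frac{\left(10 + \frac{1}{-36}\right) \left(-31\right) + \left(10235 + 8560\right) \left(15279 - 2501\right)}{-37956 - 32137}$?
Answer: $- \frac{8645839231}{2523348} \approx -3426.3$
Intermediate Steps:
$\frac{\left(10 + \frac{1}{-36}\right) \left(-31\right) + \left(10235 + 8560\right) \left(15279 - 2501\right)}{-37956 - 32137} = \frac{\left(10 - \frac{1}{36}\right) \left(-31\right) + 18795 \left(15279 + \left(-11055 + 8554\right)\right)}{-70093} = \left(\frac{359}{36} \left(-31\right) + 18795 \left(15279 - 2501\right)\right) \left(- \frac{1}{70093}\right) = \left(- \frac{11129}{36} + 18795 \cdot 12778\right) \left(- \frac{1}{70093}\right) = \left(- \frac{11129}{36} + 240162510\right) \left(- \frac{1}{70093}\right) = \frac{8645839231}{36} \left(- \frac{1}{70093}\right) = - \frac{8645839231}{2523348}$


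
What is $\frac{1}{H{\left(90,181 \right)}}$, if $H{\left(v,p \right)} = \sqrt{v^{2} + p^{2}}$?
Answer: $\frac{\sqrt{40861}}{40861} \approx 0.004947$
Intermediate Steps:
$H{\left(v,p \right)} = \sqrt{p^{2} + v^{2}}$
$\frac{1}{H{\left(90,181 \right)}} = \frac{1}{\sqrt{181^{2} + 90^{2}}} = \frac{1}{\sqrt{32761 + 8100}} = \frac{1}{\sqrt{40861}} = \frac{\sqrt{40861}}{40861}$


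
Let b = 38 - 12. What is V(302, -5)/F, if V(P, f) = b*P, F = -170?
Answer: -3926/85 ≈ -46.188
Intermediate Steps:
b = 26
V(P, f) = 26*P
V(302, -5)/F = (26*302)/(-170) = 7852*(-1/170) = -3926/85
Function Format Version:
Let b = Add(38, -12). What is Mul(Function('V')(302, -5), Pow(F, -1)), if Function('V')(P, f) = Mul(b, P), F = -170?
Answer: Rational(-3926, 85) ≈ -46.188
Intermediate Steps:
b = 26
Function('V')(P, f) = Mul(26, P)
Mul(Function('V')(302, -5), Pow(F, -1)) = Mul(Mul(26, 302), Pow(-170, -1)) = Mul(7852, Rational(-1, 170)) = Rational(-3926, 85)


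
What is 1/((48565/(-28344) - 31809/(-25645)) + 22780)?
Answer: 31603560/719914146577 ≈ 4.3899e-5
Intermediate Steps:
1/((48565/(-28344) - 31809/(-25645)) + 22780) = 1/((48565*(-1/28344) - 31809*(-1/25645)) + 22780) = 1/((-48565/28344 + 1383/1115) + 22780) = 1/(-14950223/31603560 + 22780) = 1/(719914146577/31603560) = 31603560/719914146577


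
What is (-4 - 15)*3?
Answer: -57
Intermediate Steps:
(-4 - 15)*3 = -19*3 = -57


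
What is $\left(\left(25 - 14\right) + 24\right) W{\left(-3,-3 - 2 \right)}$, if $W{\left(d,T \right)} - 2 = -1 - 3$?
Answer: $-70$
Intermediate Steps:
$W{\left(d,T \right)} = -2$ ($W{\left(d,T \right)} = 2 - 4 = -2$)
$\left(\left(25 - 14\right) + 24\right) W{\left(-3,-3 - 2 \right)} = \left(\left(25 - 14\right) + 24\right) \left(-2\right) = \left(11 + 24\right) \left(-2\right) = 35 \left(-2\right) = -70$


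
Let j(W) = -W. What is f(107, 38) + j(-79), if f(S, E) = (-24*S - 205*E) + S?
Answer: -10172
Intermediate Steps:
f(S, E) = -205*E - 23*S (f(S, E) = (-205*E - 24*S) + S = -205*E - 23*S)
f(107, 38) + j(-79) = (-205*38 - 23*107) - 1*(-79) = (-7790 - 2461) + 79 = -10251 + 79 = -10172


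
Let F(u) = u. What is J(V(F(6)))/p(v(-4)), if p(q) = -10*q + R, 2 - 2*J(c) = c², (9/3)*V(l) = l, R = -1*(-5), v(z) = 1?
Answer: ⅕ ≈ 0.20000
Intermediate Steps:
R = 5
V(l) = l/3
J(c) = 1 - c²/2
p(q) = 5 - 10*q (p(q) = -10*q + 5 = 5 - 10*q)
J(V(F(6)))/p(v(-4)) = (1 - ((⅓)*6)²/2)/(5 - 10*1) = (1 - ½*2²)/(5 - 10) = (1 - ½*4)/(-5) = (1 - 2)*(-⅕) = -1*(-⅕) = ⅕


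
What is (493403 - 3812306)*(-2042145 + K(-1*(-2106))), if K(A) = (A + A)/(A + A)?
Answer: 6777677848032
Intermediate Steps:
K(A) = 1 (K(A) = (2*A)/((2*A)) = (2*A)*(1/(2*A)) = 1)
(493403 - 3812306)*(-2042145 + K(-1*(-2106))) = (493403 - 3812306)*(-2042145 + 1) = -3318903*(-2042144) = 6777677848032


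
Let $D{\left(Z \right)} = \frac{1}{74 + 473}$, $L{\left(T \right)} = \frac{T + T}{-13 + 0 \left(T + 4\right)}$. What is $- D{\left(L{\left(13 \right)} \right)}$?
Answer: $- \frac{1}{547} \approx -0.0018282$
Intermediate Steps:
$L{\left(T \right)} = - \frac{2 T}{13}$ ($L{\left(T \right)} = \frac{2 T}{-13 + 0 \left(4 + T\right)} = \frac{2 T}{-13 + 0} = \frac{2 T}{-13} = 2 T \left(- \frac{1}{13}\right) = - \frac{2 T}{13}$)
$D{\left(Z \right)} = \frac{1}{547}$
$- D{\left(L{\left(13 \right)} \right)} = \left(-1\right) \frac{1}{547} = - \frac{1}{547}$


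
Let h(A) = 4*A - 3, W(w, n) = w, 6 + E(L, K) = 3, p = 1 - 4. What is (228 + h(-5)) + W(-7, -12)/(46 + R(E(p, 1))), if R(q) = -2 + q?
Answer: 8398/41 ≈ 204.83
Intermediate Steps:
p = -3
E(L, K) = -3 (E(L, K) = -6 + 3 = -3)
h(A) = -3 + 4*A
(228 + h(-5)) + W(-7, -12)/(46 + R(E(p, 1))) = (228 + (-3 + 4*(-5))) - 7/(46 + (-2 - 3)) = (228 + (-3 - 20)) - 7/(46 - 5) = (228 - 23) - 7/41 = 205 - 7*1/41 = 205 - 7/41 = 8398/41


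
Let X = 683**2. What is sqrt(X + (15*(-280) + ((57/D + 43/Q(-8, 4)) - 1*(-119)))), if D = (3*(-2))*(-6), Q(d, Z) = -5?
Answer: sqrt(416160885)/30 ≈ 680.00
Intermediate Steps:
X = 466489
D = 36 (D = -6*(-6) = 36)
sqrt(X + (15*(-280) + ((57/D + 43/Q(-8, 4)) - 1*(-119)))) = sqrt(466489 + (15*(-280) + ((57/36 + 43/(-5)) - 1*(-119)))) = sqrt(466489 + (-4200 + ((57*(1/36) + 43*(-1/5)) + 119))) = sqrt(466489 + (-4200 + ((19/12 - 43/5) + 119))) = sqrt(466489 + (-4200 + (-421/60 + 119))) = sqrt(466489 + (-4200 + 6719/60)) = sqrt(466489 - 245281/60) = sqrt(27744059/60) = sqrt(416160885)/30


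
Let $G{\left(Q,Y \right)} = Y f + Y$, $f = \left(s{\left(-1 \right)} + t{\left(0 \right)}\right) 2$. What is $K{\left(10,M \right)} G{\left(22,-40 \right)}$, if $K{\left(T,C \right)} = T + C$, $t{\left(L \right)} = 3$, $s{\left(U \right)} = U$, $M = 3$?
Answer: $-2600$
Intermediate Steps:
$f = 4$ ($f = \left(-1 + 3\right) 2 = 2 \cdot 2 = 4$)
$K{\left(T,C \right)} = C + T$
$G{\left(Q,Y \right)} = 5 Y$ ($G{\left(Q,Y \right)} = Y 4 + Y = 4 Y + Y = 5 Y$)
$K{\left(10,M \right)} G{\left(22,-40 \right)} = \left(3 + 10\right) 5 \left(-40\right) = 13 \left(-200\right) = -2600$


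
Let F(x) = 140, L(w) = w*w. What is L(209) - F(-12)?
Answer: 43541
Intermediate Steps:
L(w) = w**2
L(209) - F(-12) = 209**2 - 1*140 = 43681 - 140 = 43541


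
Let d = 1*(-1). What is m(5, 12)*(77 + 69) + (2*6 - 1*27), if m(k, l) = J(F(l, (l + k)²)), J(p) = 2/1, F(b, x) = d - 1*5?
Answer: 277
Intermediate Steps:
d = -1
F(b, x) = -6 (F(b, x) = -1 - 1*5 = -1 - 5 = -6)
J(p) = 2 (J(p) = 2*1 = 2)
m(k, l) = 2
m(5, 12)*(77 + 69) + (2*6 - 1*27) = 2*(77 + 69) + (2*6 - 1*27) = 2*146 + (12 - 27) = 292 - 15 = 277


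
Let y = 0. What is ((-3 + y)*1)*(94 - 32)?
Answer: -186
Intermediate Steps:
((-3 + y)*1)*(94 - 32) = ((-3 + 0)*1)*(94 - 32) = -3*1*62 = -3*62 = -186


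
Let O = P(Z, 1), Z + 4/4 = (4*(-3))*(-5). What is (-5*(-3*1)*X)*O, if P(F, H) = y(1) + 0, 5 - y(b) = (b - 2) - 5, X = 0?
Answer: 0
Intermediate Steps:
Z = 59 (Z = -1 + (4*(-3))*(-5) = -1 - 12*(-5) = -1 + 60 = 59)
y(b) = 12 - b (y(b) = 5 - ((b - 2) - 5) = 5 - ((-2 + b) - 5) = 5 - (-7 + b) = 5 + (7 - b) = 12 - b)
P(F, H) = 11 (P(F, H) = (12 - 1*1) + 0 = (12 - 1) + 0 = 11 + 0 = 11)
O = 11
(-5*(-3*1)*X)*O = -5*(-3*1)*0*11 = -(-15)*0*11 = -5*0*11 = 0*11 = 0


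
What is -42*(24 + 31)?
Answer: -2310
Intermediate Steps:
-42*(24 + 31) = -42*55 = -2310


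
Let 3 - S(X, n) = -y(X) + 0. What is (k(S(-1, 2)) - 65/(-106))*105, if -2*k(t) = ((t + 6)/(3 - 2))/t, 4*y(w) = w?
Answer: -59850/583 ≈ -102.66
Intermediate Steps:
y(w) = w/4
S(X, n) = 3 + X/4 (S(X, n) = 3 - (-X/4 + 0) = 3 - (-1)*X/4 = 3 + X/4)
k(t) = -(6 + t)/(2*t) (k(t) = -(t + 6)/(3 - 2)/(2*t) = -(6 + t)/1/(2*t) = -(6 + t)*1/(2*t) = -(6 + t)/(2*t))
(k(S(-1, 2)) - 65/(-106))*105 = ((-6 - (3 + (¼)*(-1)))/(2*(3 + (¼)*(-1))) - 65/(-106))*105 = ((-6 - (3 - ¼))/(2*(3 - ¼)) - 65*(-1/106))*105 = ((-6 - 1*11/4)/(2*(11/4)) + 65/106)*105 = ((½)*(4/11)*(-6 - 11/4) + 65/106)*105 = ((½)*(4/11)*(-35/4) + 65/106)*105 = (-35/22 + 65/106)*105 = -570/583*105 = -59850/583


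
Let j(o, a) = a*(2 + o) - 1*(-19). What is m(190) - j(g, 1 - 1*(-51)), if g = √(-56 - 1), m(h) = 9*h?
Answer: 1587 - 52*I*√57 ≈ 1587.0 - 392.59*I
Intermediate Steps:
g = I*√57 (g = √(-57) = I*√57 ≈ 7.5498*I)
j(o, a) = 19 + a*(2 + o) (j(o, a) = a*(2 + o) + 19 = 19 + a*(2 + o))
m(190) - j(g, 1 - 1*(-51)) = 9*190 - (19 + 2*(1 - 1*(-51)) + (1 - 1*(-51))*(I*√57)) = 1710 - (19 + 2*(1 + 51) + (1 + 51)*(I*√57)) = 1710 - (19 + 2*52 + 52*(I*√57)) = 1710 - (19 + 104 + 52*I*√57) = 1710 - (123 + 52*I*√57) = 1710 + (-123 - 52*I*√57) = 1587 - 52*I*√57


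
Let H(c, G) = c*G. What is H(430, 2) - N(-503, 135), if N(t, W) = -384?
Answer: 1244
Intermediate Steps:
H(c, G) = G*c
H(430, 2) - N(-503, 135) = 2*430 - 1*(-384) = 860 + 384 = 1244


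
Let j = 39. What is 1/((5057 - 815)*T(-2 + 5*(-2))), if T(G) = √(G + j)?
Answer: √3/38178 ≈ 4.5368e-5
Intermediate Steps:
T(G) = √(39 + G) (T(G) = √(G + 39) = √(39 + G))
1/((5057 - 815)*T(-2 + 5*(-2))) = 1/((5057 - 815)*(√(39 + (-2 + 5*(-2))))) = 1/(4242*(√(39 + (-2 - 10)))) = 1/(4242*(√(39 - 12))) = 1/(4242*(√27)) = 1/(4242*((3*√3))) = (√3/9)/4242 = √3/38178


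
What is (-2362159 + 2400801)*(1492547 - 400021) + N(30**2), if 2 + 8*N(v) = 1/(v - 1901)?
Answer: 338076856651533/8008 ≈ 4.2217e+10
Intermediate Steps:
N(v) = -1/4 + 1/(8*(-1901 + v)) (N(v) = -1/4 + 1/(8*(v - 1901)) = -1/4 + 1/(8*(-1901 + v)))
(-2362159 + 2400801)*(1492547 - 400021) + N(30**2) = (-2362159 + 2400801)*(1492547 - 400021) + (3803 - 2*30**2)/(8*(-1901 + 30**2)) = 38642*1092526 + (3803 - 2*900)/(8*(-1901 + 900)) = 42217389692 + (1/8)*(3803 - 1800)/(-1001) = 42217389692 + (1/8)*(-1/1001)*2003 = 42217389692 - 2003/8008 = 338076856651533/8008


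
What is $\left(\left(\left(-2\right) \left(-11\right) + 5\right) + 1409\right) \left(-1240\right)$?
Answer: $-1780640$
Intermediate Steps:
$\left(\left(\left(-2\right) \left(-11\right) + 5\right) + 1409\right) \left(-1240\right) = \left(\left(22 + 5\right) + 1409\right) \left(-1240\right) = \left(27 + 1409\right) \left(-1240\right) = 1436 \left(-1240\right) = -1780640$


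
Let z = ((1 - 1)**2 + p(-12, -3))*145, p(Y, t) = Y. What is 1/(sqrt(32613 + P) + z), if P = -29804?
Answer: -1/1687 ≈ -0.00059277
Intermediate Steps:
z = -1740 (z = ((1 - 1)**2 - 12)*145 = (0**2 - 12)*145 = (0 - 12)*145 = -12*145 = -1740)
1/(sqrt(32613 + P) + z) = 1/(sqrt(32613 - 29804) - 1740) = 1/(sqrt(2809) - 1740) = 1/(53 - 1740) = 1/(-1687) = -1/1687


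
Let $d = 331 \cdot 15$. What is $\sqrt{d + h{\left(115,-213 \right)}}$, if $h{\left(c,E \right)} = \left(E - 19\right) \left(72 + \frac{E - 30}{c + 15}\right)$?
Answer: $\frac{i \sqrt{47765055}}{65} \approx 106.33 i$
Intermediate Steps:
$h{\left(c,E \right)} = \left(-19 + E\right) \left(72 + \frac{-30 + E}{15 + c}\right)$
$d = 4965$
$\sqrt{d + h{\left(115,-213 \right)}} = \sqrt{4965 + \frac{-19950 + \left(-213\right)^{2} - 157320 + 1031 \left(-213\right) + 72 \left(-213\right) 115}{15 + 115}} = \sqrt{4965 + \frac{-19950 + 45369 - 157320 - 219603 - 1763640}{130}} = \sqrt{4965 + \frac{1}{130} \left(-2115144\right)} = \sqrt{4965 - \frac{1057572}{65}} = \sqrt{- \frac{734847}{65}} = \frac{i \sqrt{47765055}}{65}$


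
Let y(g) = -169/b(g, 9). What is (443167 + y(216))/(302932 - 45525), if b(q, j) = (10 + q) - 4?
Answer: 98382905/57144354 ≈ 1.7217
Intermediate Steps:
b(q, j) = 6 + q
y(g) = -169/(6 + g)
(443167 + y(216))/(302932 - 45525) = (443167 - 169/(6 + 216))/(302932 - 45525) = (443167 - 169/222)/257407 = (443167 - 169*1/222)*(1/257407) = (443167 - 169/222)*(1/257407) = (98382905/222)*(1/257407) = 98382905/57144354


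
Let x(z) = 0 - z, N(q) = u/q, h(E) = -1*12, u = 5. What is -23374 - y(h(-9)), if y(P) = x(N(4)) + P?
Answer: -93443/4 ≈ -23361.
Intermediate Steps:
h(E) = -12
N(q) = 5/q
x(z) = -z
y(P) = -5/4 + P
-23374 - y(h(-9)) = -23374 - (-5/4 - 12) = -23374 - 1*(-53/4) = -23374 + 53/4 = -93443/4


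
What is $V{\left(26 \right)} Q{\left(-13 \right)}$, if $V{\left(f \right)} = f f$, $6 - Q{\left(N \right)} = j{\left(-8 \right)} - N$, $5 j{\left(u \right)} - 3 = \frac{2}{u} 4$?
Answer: $- \frac{25012}{5} \approx -5002.4$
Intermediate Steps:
$j{\left(u \right)} = \frac{3}{5} + \frac{8}{5 u}$ ($j{\left(u \right)} = \frac{3}{5} + \frac{\frac{2}{u} 4}{5} = \frac{3}{5} + \frac{8 \frac{1}{u}}{5} = \frac{3}{5} + \frac{8}{5 u}$)
$Q{\left(N \right)} = \frac{28}{5} + N$ ($Q{\left(N \right)} = 6 - \left(\frac{8 + 3 \left(-8\right)}{5 \left(-8\right)} - N\right) = 6 - \left(\frac{1}{5} \left(- \frac{1}{8}\right) \left(8 - 24\right) - N\right) = 6 - \left(\frac{1}{5} \left(- \frac{1}{8}\right) \left(-16\right) - N\right) = 6 - \left(\frac{2}{5} - N\right) = 6 + \left(- \frac{2}{5} + N\right) = \frac{28}{5} + N$)
$V{\left(f \right)} = f^{2}$
$V{\left(26 \right)} Q{\left(-13 \right)} = 26^{2} \left(\frac{28}{5} - 13\right) = 676 \left(- \frac{37}{5}\right) = - \frac{25012}{5}$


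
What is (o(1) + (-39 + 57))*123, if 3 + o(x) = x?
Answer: 1968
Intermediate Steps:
o(x) = -3 + x
(o(1) + (-39 + 57))*123 = ((-3 + 1) + (-39 + 57))*123 = (-2 + 18)*123 = 16*123 = 1968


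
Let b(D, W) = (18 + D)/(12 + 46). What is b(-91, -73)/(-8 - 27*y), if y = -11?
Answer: -73/16762 ≈ -0.0043551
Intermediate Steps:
b(D, W) = 9/29 + D/58 (b(D, W) = (18 + D)/58 = (18 + D)*(1/58) = 9/29 + D/58)
b(-91, -73)/(-8 - 27*y) = (9/29 + (1/58)*(-91))/(-8 - 27*(-11)) = (9/29 - 91/58)/(-8 + 297) = -73/58/289 = -73/58*1/289 = -73/16762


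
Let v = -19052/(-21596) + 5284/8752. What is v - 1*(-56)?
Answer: 679082195/11813012 ≈ 57.486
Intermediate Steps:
v = 17553523/11813012 (v = -19052*(-1/21596) + 5284*(1/8752) = 4763/5399 + 1321/2188 = 17553523/11813012 ≈ 1.4859)
v - 1*(-56) = 17553523/11813012 - 1*(-56) = 17553523/11813012 + 56 = 679082195/11813012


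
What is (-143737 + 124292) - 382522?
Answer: -401967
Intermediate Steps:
(-143737 + 124292) - 382522 = -19445 - 382522 = -401967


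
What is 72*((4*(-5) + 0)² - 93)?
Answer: 22104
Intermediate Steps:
72*((4*(-5) + 0)² - 93) = 72*((-20 + 0)² - 93) = 72*((-20)² - 93) = 72*(400 - 93) = 72*307 = 22104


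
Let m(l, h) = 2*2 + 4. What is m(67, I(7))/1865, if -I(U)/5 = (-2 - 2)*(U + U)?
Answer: 8/1865 ≈ 0.0042895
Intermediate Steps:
I(U) = 40*U (I(U) = -5*(-2 - 2)*(U + U) = -(-20)*2*U = -(-40)*U = 40*U)
m(l, h) = 8 (m(l, h) = 4 + 4 = 8)
m(67, I(7))/1865 = 8/1865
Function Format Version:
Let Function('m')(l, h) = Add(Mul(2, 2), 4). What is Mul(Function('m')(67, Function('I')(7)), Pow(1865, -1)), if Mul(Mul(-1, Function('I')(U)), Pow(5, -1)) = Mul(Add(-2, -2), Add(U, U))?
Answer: Rational(8, 1865) ≈ 0.0042895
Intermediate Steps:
Function('I')(U) = Mul(40, U) (Function('I')(U) = Mul(-5, Mul(Add(-2, -2), Add(U, U))) = Mul(-5, Mul(-4, Mul(2, U))) = Mul(-5, Mul(-8, U)) = Mul(40, U))
Function('m')(l, h) = 8 (Function('m')(l, h) = Add(4, 4) = 8)
Mul(Function('m')(67, Function('I')(7)), Pow(1865, -1)) = Mul(8, Pow(1865, -1)) = Mul(8, Rational(1, 1865)) = Rational(8, 1865)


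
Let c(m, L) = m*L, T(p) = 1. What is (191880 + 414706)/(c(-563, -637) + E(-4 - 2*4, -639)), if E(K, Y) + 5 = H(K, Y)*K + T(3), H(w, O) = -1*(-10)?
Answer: 606586/358507 ≈ 1.6920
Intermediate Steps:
H(w, O) = 10
E(K, Y) = -4 + 10*K (E(K, Y) = -5 + (10*K + 1) = -5 + (1 + 10*K) = -4 + 10*K)
c(m, L) = L*m
(191880 + 414706)/(c(-563, -637) + E(-4 - 2*4, -639)) = (191880 + 414706)/(-637*(-563) + (-4 + 10*(-4 - 2*4))) = 606586/(358631 + (-4 + 10*(-4 - 8))) = 606586/(358631 + (-4 + 10*(-12))) = 606586/(358631 + (-4 - 120)) = 606586/(358631 - 124) = 606586/358507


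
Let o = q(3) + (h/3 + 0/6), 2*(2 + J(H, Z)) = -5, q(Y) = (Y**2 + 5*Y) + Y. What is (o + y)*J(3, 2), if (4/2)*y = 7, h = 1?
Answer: -555/4 ≈ -138.75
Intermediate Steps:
y = 7/2 (y = (1/2)*7 = 7/2 ≈ 3.5000)
q(Y) = Y**2 + 6*Y
J(H, Z) = -9/2 (J(H, Z) = -2 + (1/2)*(-5) = -2 - 5/2 = -9/2)
o = 82/3 (o = 3*(6 + 3) + (1/3 + 0/6) = 3*9 + (1*(1/3) + 0*(1/6)) = 27 + (1/3 + 0) = 27 + 1/3 = 82/3 ≈ 27.333)
(o + y)*J(3, 2) = (82/3 + 7/2)*(-9/2) = (185/6)*(-9/2) = -555/4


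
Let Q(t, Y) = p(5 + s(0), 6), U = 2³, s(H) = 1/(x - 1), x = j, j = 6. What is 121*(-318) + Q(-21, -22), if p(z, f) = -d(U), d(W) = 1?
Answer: -38479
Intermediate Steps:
x = 6
s(H) = ⅕ (s(H) = 1/(6 - 1) = 1/5 = ⅕)
U = 8
p(z, f) = -1 (p(z, f) = -1*1 = -1)
Q(t, Y) = -1
121*(-318) + Q(-21, -22) = 121*(-318) - 1 = -38478 - 1 = -38479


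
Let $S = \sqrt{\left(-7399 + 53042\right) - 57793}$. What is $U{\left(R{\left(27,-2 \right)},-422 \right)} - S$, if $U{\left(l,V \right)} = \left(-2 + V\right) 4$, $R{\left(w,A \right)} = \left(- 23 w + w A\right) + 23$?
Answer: $-1696 - 45 i \sqrt{6} \approx -1696.0 - 110.23 i$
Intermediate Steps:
$R{\left(w,A \right)} = 23 - 23 w + A w$ ($R{\left(w,A \right)} = \left(- 23 w + A w\right) + 23 = 23 - 23 w + A w$)
$U{\left(l,V \right)} = -8 + 4 V$
$S = 45 i \sqrt{6}$ ($S = \sqrt{45643 - 57793} = \sqrt{-12150} = 45 i \sqrt{6} \approx 110.23 i$)
$U{\left(R{\left(27,-2 \right)},-422 \right)} - S = \left(-8 + 4 \left(-422\right)\right) - 45 i \sqrt{6} = \left(-8 - 1688\right) - 45 i \sqrt{6} = -1696 - 45 i \sqrt{6}$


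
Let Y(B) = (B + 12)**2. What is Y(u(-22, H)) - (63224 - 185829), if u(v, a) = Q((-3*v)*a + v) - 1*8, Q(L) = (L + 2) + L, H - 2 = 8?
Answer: 1766129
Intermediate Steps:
H = 10 (H = 2 + 8 = 10)
Q(L) = 2 + 2*L (Q(L) = (2 + L) + L = 2 + 2*L)
u(v, a) = -6 + 2*v - 6*a*v (u(v, a) = (2 + 2*((-3*v)*a + v)) - 1*8 = (2 + 2*(-3*a*v + v)) - 8 = (2 + 2*(v - 3*a*v)) - 8 = (2 + (2*v - 6*a*v)) - 8 = (2 + 2*v - 6*a*v) - 8 = -6 + 2*v - 6*a*v)
Y(B) = (12 + B)**2
Y(u(-22, H)) - (63224 - 185829) = (12 + (-6 + 2*(-22) - 6*10*(-22)))**2 - (63224 - 185829) = (12 + (-6 - 44 + 1320))**2 - 1*(-122605) = (12 + 1270)**2 + 122605 = 1282**2 + 122605 = 1643524 + 122605 = 1766129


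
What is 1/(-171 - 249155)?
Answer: -1/249326 ≈ -4.0108e-6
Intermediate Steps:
1/(-171 - 249155) = 1/(-249326) = -1/249326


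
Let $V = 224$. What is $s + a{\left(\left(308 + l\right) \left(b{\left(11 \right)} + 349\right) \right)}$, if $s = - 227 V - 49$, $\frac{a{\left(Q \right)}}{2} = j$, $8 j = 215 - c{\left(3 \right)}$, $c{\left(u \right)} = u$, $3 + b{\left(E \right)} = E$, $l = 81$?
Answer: $-50844$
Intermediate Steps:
$b{\left(E \right)} = -3 + E$
$j = \frac{53}{2}$ ($j = \frac{215 - 3}{8} = \frac{1}{8} \cdot 212 = \frac{53}{2} \approx 26.5$)
$a{\left(Q \right)} = 53$ ($a{\left(Q \right)} = 2 \cdot \frac{53}{2} = 53$)
$s = -50897$ ($s = \left(-227\right) 224 - 49 = -50848 - 49 = -50897$)
$s + a{\left(\left(308 + l\right) \left(b{\left(11 \right)} + 349\right) \right)} = -50897 + 53 = -50844$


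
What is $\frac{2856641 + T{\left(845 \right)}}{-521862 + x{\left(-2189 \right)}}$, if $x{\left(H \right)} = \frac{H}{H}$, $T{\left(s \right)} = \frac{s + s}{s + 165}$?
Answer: $- \frac{288520910}{52707961} \approx -5.474$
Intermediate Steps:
$T{\left(s \right)} = \frac{2 s}{165 + s}$
$x{\left(H \right)} = 1$
$\frac{2856641 + T{\left(845 \right)}}{-521862 + x{\left(-2189 \right)}} = \frac{2856641 + 2 \cdot 845 \frac{1}{165 + 845}}{-521862 + 1} = \frac{2856641 + 2 \cdot 845 \cdot \frac{1}{1010}}{-521861} = \left(2856641 + 2 \cdot 845 \cdot \frac{1}{1010}\right) \left(- \frac{1}{521861}\right) = \left(2856641 + \frac{169}{101}\right) \left(- \frac{1}{521861}\right) = \frac{288520910}{101} \left(- \frac{1}{521861}\right) = - \frac{288520910}{52707961}$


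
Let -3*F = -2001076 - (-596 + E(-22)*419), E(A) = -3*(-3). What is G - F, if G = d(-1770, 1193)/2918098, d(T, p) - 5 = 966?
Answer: -5848600831685/8754294 ≈ -6.6808e+5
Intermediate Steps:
d(T, p) = 971 (d(T, p) = 5 + 966 = 971)
E(A) = 9
G = 971/2918098 ≈ 0.00033275
F = 2004251/3 (F = -(-2001076 - (-596 + 9*419))/3 = -(-2001076 - (-596 + 3771))/3 = -(-2001076 - 1*3175)/3 = -(-2001076 - 3175)/3 = -⅓*(-2004251) = 2004251/3 ≈ 6.6808e+5)
G - F = 971/2918098 - 1*2004251/3 = 971/2918098 - 2004251/3 = -5848600831685/8754294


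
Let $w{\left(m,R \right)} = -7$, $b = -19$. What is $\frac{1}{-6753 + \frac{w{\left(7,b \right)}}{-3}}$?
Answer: $- \frac{3}{20252} \approx -0.00014813$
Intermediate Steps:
$\frac{1}{-6753 + \frac{w{\left(7,b \right)}}{-3}} = \frac{1}{-6753 - \frac{7}{-3}} = \frac{1}{-6753 - - \frac{7}{3}} = \frac{1}{-6753 + \frac{7}{3}} = \frac{1}{- \frac{20252}{3}} = - \frac{3}{20252}$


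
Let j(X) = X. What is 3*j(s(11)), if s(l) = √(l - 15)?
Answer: 6*I ≈ 6.0*I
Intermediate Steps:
s(l) = √(-15 + l)
3*j(s(11)) = 3*√(-15 + 11) = 3*√(-4) = 3*(2*I) = 6*I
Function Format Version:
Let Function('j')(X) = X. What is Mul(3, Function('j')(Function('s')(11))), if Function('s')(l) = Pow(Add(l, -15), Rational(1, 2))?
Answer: Mul(6, I) ≈ Mul(6.0000, I)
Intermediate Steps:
Function('s')(l) = Pow(Add(-15, l), Rational(1, 2))
Mul(3, Function('j')(Function('s')(11))) = Mul(3, Pow(Add(-15, 11), Rational(1, 2))) = Mul(3, Pow(-4, Rational(1, 2))) = Mul(3, Mul(2, I)) = Mul(6, I)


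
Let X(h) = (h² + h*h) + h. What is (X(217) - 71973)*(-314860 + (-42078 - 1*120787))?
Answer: -10711549950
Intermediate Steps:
X(h) = h + 2*h² (X(h) = (h² + h²) + h = 2*h² + h = h + 2*h²)
(X(217) - 71973)*(-314860 + (-42078 - 1*120787)) = (217*(1 + 2*217) - 71973)*(-314860 + (-42078 - 1*120787)) = (217*(1 + 434) - 71973)*(-314860 + (-42078 - 120787)) = (217*435 - 71973)*(-314860 - 162865) = (94395 - 71973)*(-477725) = 22422*(-477725) = -10711549950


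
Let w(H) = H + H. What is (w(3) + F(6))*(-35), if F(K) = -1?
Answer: -175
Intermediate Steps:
w(H) = 2*H
(w(3) + F(6))*(-35) = (2*3 - 1)*(-35) = (6 - 1)*(-35) = 5*(-35) = -175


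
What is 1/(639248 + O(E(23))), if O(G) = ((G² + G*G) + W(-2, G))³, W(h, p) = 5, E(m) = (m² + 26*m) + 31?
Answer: 1/19290512786194832485 ≈ 5.1839e-20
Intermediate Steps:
E(m) = 31 + m² + 26*m
O(G) = (5 + 2*G²)³ (O(G) = ((G² + G*G) + 5)³ = ((G² + G²) + 5)³ = (2*G² + 5)³ = (5 + 2*G²)³)
1/(639248 + O(E(23))) = 1/(639248 + (5 + 2*(31 + 23² + 26*23)²)³) = 1/(639248 + (5 + 2*(31 + 529 + 598)²)³) = 1/(639248 + (5 + 2*1158²)³) = 1/(639248 + (5 + 2*1340964)³) = 1/(639248 + (5 + 2681928)³) = 1/(639248 + 2681933³) = 1/(639248 + 19290512786194193237) = 1/19290512786194832485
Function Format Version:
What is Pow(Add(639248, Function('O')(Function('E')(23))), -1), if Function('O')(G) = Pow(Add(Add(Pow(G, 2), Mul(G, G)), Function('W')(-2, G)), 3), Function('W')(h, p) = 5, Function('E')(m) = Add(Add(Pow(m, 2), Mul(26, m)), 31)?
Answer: Rational(1, 19290512786194832485) ≈ 5.1839e-20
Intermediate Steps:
Function('E')(m) = Add(31, Pow(m, 2), Mul(26, m))
Function('O')(G) = Pow(Add(5, Mul(2, Pow(G, 2))), 3) (Function('O')(G) = Pow(Add(Add(Pow(G, 2), Mul(G, G)), 5), 3) = Pow(Add(Add(Pow(G, 2), Pow(G, 2)), 5), 3) = Pow(Add(Mul(2, Pow(G, 2)), 5), 3) = Pow(Add(5, Mul(2, Pow(G, 2))), 3))
Pow(Add(639248, Function('O')(Function('E')(23))), -1) = Pow(Add(639248, Pow(Add(5, Mul(2, Pow(Add(31, Pow(23, 2), Mul(26, 23)), 2))), 3)), -1) = Pow(Add(639248, Pow(Add(5, Mul(2, Pow(Add(31, 529, 598), 2))), 3)), -1) = Pow(Add(639248, Pow(Add(5, Mul(2, Pow(1158, 2))), 3)), -1) = Pow(Add(639248, Pow(Add(5, Mul(2, 1340964)), 3)), -1) = Pow(Add(639248, Pow(Add(5, 2681928), 3)), -1) = Pow(Add(639248, Pow(2681933, 3)), -1) = Pow(Add(639248, 19290512786194193237), -1) = Pow(19290512786194832485, -1) = Rational(1, 19290512786194832485)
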